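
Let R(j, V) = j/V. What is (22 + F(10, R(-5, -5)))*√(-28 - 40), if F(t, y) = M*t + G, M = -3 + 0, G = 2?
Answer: -12*I*√17 ≈ -49.477*I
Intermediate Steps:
M = -3
F(t, y) = 2 - 3*t (F(t, y) = -3*t + 2 = 2 - 3*t)
(22 + F(10, R(-5, -5)))*√(-28 - 40) = (22 + (2 - 3*10))*√(-28 - 40) = (22 + (2 - 30))*√(-68) = (22 - 28)*(2*I*√17) = -12*I*√17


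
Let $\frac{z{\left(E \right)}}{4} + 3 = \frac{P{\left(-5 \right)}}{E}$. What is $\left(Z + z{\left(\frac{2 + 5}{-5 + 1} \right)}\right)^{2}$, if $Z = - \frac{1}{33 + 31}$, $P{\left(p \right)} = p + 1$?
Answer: $\frac{1656369}{200704} \approx 8.2528$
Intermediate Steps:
$P{\left(p \right)} = 1 + p$
$Z = - \frac{1}{64} \approx -0.015625$
$z{\left(E \right)} = -12 - \frac{16}{E}$ ($z{\left(E \right)} = -12 + 4 \frac{1 - 5}{E} = -12 + 4 \left(- \frac{4}{E}\right) = -12 - \frac{16}{E}$)
$\left(Z + z{\left(\frac{2 + 5}{-5 + 1} \right)}\right)^{2} = \left(- \frac{1}{64} - \left(12 + \frac{16}{\left(2 + 5\right) \frac{1}{-5 + 1}}\right)\right)^{2} = \left(- \frac{1}{64} - \left(12 + \frac{16}{7 \frac{1}{-4}}\right)\right)^{2} = \left(- \frac{1}{64} - \left(12 + \frac{16}{7 \left(- \frac{1}{4}\right)}\right)\right)^{2} = \left(- \frac{1}{64} - \left(12 + \frac{16}{- \frac{7}{4}}\right)\right)^{2} = \left(- \frac{1}{64} - \frac{20}{7}\right)^{2} = \left(- \frac{1287}{448}\right)^{2} = \frac{1656369}{200704}$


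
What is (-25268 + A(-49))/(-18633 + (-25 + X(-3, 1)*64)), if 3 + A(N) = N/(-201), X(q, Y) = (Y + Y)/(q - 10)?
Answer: 33016243/24389541 ≈ 1.3537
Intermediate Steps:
X(q, Y) = 2*Y/(-10 + q) (X(q, Y) = (2*Y)/(-10 + q) = 2*Y/(-10 + q))
A(N) = -3 - N/201 (A(N) = -3 + N/(-201) = -3 + N*(-1/201) = -3 - N/201)
(-25268 + A(-49))/(-18633 + (-25 + X(-3, 1)*64)) = (-25268 + (-3 - 1/201*(-49)))/(-18633 + (-25 + (2*1/(-10 - 3))*64)) = (-25268 + (-3 + 49/201))/(-18633 + (-25 + (2*1/(-13))*64)) = (-25268 - 554/201)/(-18633 + (-25 + (2*1*(-1/13))*64)) = -5079422/(201*(-18633 + (-25 - 2/13*64))) = -5079422/(201*(-18633 + (-25 - 128/13))) = -5079422/(201*(-18633 - 453/13)) = -5079422/(201*(-242682/13)) = -5079422/201*(-13/242682) = 33016243/24389541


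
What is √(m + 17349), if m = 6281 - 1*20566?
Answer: 2*√766 ≈ 55.353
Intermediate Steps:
m = -14285 (m = 6281 - 20566 = -14285)
√(m + 17349) = √(-14285 + 17349) = √3064 = 2*√766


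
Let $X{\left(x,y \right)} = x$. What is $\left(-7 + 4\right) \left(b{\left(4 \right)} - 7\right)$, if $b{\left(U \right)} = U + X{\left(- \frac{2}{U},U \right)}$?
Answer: $\frac{21}{2} \approx 10.5$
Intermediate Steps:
$b{\left(U \right)} = U - \frac{2}{U}$
$\left(-7 + 4\right) \left(b{\left(4 \right)} - 7\right) = \left(-7 + 4\right) \left(\left(4 - \frac{2}{4}\right) - 7\right) = - 3 \left(\left(4 - \frac{1}{2}\right) - 7\right) = - 3 \left(\frac{7}{2} - 7\right) = \left(-3\right) \left(- \frac{7}{2}\right) = \frac{21}{2}$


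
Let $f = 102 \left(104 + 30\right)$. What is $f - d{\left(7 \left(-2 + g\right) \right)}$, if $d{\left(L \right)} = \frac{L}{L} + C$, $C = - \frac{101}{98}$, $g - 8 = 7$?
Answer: $\frac{1339467}{98} \approx 13668.0$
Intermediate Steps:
$g = 15$ ($g = 8 + 7 = 15$)
$f = 13668$ ($f = 102 \cdot 134 = 13668$)
$C = - \frac{101}{98}$ ($C = \left(-101\right) \frac{1}{98} = - \frac{101}{98} \approx -1.0306$)
$d{\left(L \right)} = - \frac{3}{98}$ ($d{\left(L \right)} = \frac{L}{L} - \frac{101}{98} = 1 - \frac{101}{98} = - \frac{3}{98}$)
$f - d{\left(7 \left(-2 + g\right) \right)} = 13668 - - \frac{3}{98} = 13668 + \frac{3}{98} = \frac{1339467}{98}$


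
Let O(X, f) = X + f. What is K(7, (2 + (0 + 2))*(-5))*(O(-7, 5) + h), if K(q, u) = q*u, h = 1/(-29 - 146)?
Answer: 1404/5 ≈ 280.80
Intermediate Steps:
h = -1/175 (h = 1/(-175) = -1/175 ≈ -0.0057143)
K(7, (2 + (0 + 2))*(-5))*(O(-7, 5) + h) = (7*((2 + (0 + 2))*(-5)))*((-7 + 5) - 1/175) = (7*((2 + 2)*(-5)))*(-2 - 1/175) = (7*(4*(-5)))*(-351/175) = (7*(-20))*(-351/175) = -140*(-351/175) = 1404/5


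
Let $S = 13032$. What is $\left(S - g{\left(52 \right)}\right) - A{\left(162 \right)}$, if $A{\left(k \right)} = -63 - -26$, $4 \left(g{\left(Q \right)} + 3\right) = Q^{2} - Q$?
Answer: $12409$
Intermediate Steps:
$g{\left(Q \right)} = -3 - \frac{Q}{4} + \frac{Q^{2}}{4}$ ($g{\left(Q \right)} = -3 + \frac{Q^{2} - Q}{4} = -3 + \left(- \frac{Q}{4} + \frac{Q^{2}}{4}\right) = -3 - \frac{Q}{4} + \frac{Q^{2}}{4}$)
$A{\left(k \right)} = -37$ ($A{\left(k \right)} = -63 + 26 = -37$)
$\left(S - g{\left(52 \right)}\right) - A{\left(162 \right)} = \left(13032 - \left(-3 - 13 + \frac{52^{2}}{4}\right)\right) - -37 = \left(13032 - \left(-3 - 13 + \frac{1}{4} \cdot 2704\right)\right) + 37 = \left(13032 - \left(-3 - 13 + 676\right)\right) + 37 = \left(13032 - 660\right) + 37 = 12372 + 37 = 12409$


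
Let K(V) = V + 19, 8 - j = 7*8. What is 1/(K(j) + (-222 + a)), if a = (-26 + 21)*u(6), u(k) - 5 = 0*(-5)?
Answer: -1/276 ≈ -0.0036232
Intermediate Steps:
j = -48 (j = 8 - 7*8 = 8 - 1*56 = 8 - 56 = -48)
u(k) = 5 (u(k) = 5 + 0*(-5) = 5 + 0 = 5)
a = -25 (a = (-26 + 21)*5 = -5*5 = -25)
K(V) = 19 + V
1/(K(j) + (-222 + a)) = 1/((19 - 48) + (-222 - 25)) = 1/(-29 - 247) = 1/(-276) = -1/276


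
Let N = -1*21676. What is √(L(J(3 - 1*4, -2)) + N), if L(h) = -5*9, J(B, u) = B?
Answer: I*√21721 ≈ 147.38*I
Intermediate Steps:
L(h) = -45
N = -21676
√(L(J(3 - 1*4, -2)) + N) = √(-45 - 21676) = √(-21721) = I*√21721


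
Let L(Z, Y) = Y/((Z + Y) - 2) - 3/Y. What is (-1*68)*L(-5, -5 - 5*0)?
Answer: -1037/15 ≈ -69.133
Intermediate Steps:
L(Z, Y) = -3/Y + Y/(-2 + Y + Z) (L(Z, Y) = Y/((Y + Z) - 2) - 3/Y = Y/(-2 + Y + Z) - 3/Y = -3/Y + Y/(-2 + Y + Z))
(-1*68)*L(-5, -5 - 5*0) = (-1*68)*((6 + (-5 - 5*0)² - 3*(-5 - 5*0) - 3*(-5))/((-5 - 5*0)*(-2 + (-5 - 5*0) - 5))) = -68*(6 + (-5 + 0)² - 3*(-5 + 0) + 15)/((-5 + 0)*(-2 + (-5 + 0) - 5)) = -68*(6 + (-5)² - 3*(-5) + 15)/((-5)*(-2 - 5 - 5)) = -(-68)*(6 + 25 + 15 + 15)/(5*(-12)) = -(-68)*(-1)*61/(5*12) = -68*61/60 = -1037/15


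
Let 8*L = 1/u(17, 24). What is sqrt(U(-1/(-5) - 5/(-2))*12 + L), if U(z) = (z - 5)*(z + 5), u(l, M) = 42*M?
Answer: I*sqrt(599816098)/1680 ≈ 14.578*I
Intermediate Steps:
U(z) = (-5 + z)*(5 + z)
L = 1/8064 (L = 1/(8*((42*24))) = (1/8)/1008 = (1/8)*(1/1008) = 1/8064 ≈ 0.00012401)
sqrt(U(-1/(-5) - 5/(-2))*12 + L) = sqrt((-25 + (-1/(-5) - 5/(-2))**2)*12 + 1/8064) = sqrt((-25 + (-1*(-1/5) - 5*(-1/2))**2)*12 + 1/8064) = sqrt((-25 + (1/5 + 5/2)**2)*12 + 1/8064) = sqrt((-25 + (27/10)**2)*12 + 1/8064) = sqrt((-25 + 729/100)*12 + 1/8064) = sqrt(-1771/100*12 + 1/8064) = sqrt(-5313/25 + 1/8064) = sqrt(-42844007/201600) = I*sqrt(599816098)/1680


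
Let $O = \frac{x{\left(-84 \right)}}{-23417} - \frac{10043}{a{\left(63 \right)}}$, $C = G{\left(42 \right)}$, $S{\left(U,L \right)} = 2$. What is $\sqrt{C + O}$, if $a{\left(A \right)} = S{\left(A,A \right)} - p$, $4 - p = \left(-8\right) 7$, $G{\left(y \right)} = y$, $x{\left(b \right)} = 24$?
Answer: $\frac{\sqrt{396888231457286}}{1358186} \approx 14.668$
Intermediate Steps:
$p = 60$ ($p = 4 - \left(-8\right) 7 = 4 - -56 = 4 + 56 = 60$)
$C = 42$
$a{\left(A \right)} = -58$ ($a{\left(A \right)} = 2 - 60 = -58$)
$O = \frac{235175539}{1358186}$ ($O = \frac{24}{-23417} - \frac{10043}{-58} = 24 \left(- \frac{1}{23417}\right) - - \frac{10043}{58} = - \frac{24}{23417} + \frac{10043}{58} = \frac{235175539}{1358186} \approx 173.15$)
$\sqrt{C + O} = \sqrt{42 + \frac{235175539}{1358186}} = \sqrt{\frac{292219351}{1358186}} = \frac{\sqrt{396888231457286}}{1358186}$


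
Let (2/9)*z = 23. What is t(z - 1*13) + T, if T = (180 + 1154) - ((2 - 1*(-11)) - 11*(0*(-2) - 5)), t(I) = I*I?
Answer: 37825/4 ≈ 9456.3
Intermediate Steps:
z = 207/2 (z = (9/2)*23 = 207/2 ≈ 103.50)
t(I) = I**2
T = 1266 (T = 1334 - ((2 + 11) - 11*(0 - 5)) = 1334 - (13 - 11*(-5)) = 1334 - (13 + 55) = 1334 - 1*68 = 1334 - 68 = 1266)
t(z - 1*13) + T = (207/2 - 1*13)**2 + 1266 = (207/2 - 13)**2 + 1266 = (181/2)**2 + 1266 = 32761/4 + 1266 = 37825/4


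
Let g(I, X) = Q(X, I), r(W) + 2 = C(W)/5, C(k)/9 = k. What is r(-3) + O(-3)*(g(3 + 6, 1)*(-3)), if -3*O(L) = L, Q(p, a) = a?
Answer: -172/5 ≈ -34.400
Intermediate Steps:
C(k) = 9*k
r(W) = -2 + 9*W/5 (r(W) = -2 + (9*W)/5 = -2 + (9*W)*(1/5) = -2 + 9*W/5)
g(I, X) = I
O(L) = -L/3
r(-3) + O(-3)*(g(3 + 6, 1)*(-3)) = (-2 + (9/5)*(-3)) + (-1/3*(-3))*((3 + 6)*(-3)) = (-2 - 27/5) + 1*(9*(-3)) = -37/5 + 1*(-27) = -37/5 - 27 = -172/5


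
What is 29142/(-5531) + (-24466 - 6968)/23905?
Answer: -870500964/132218555 ≈ -6.5838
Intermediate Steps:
29142/(-5531) + (-24466 - 6968)/23905 = 29142*(-1/5531) - 31434*1/23905 = -29142/5531 - 31434/23905 = -870500964/132218555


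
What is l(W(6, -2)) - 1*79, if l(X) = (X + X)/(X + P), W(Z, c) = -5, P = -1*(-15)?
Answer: -80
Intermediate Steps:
P = 15
l(X) = 2*X/(15 + X) (l(X) = (X + X)/(X + 15) = (2*X)/(15 + X) = 2*X/(15 + X))
l(W(6, -2)) - 1*79 = 2*(-5)/(15 - 5) - 1*79 = 2*(-5)/10 - 79 = 2*(-5)*(⅒) - 79 = -1 - 79 = -80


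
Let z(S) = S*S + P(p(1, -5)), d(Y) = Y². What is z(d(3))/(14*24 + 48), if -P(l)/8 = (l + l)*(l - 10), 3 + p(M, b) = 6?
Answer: 139/128 ≈ 1.0859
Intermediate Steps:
p(M, b) = 3 (p(M, b) = -3 + 6 = 3)
P(l) = -16*l*(-10 + l) (P(l) = -8*(l + l)*(l - 10) = -8*2*l*(-10 + l) = -16*l*(-10 + l))
z(S) = 336 + S² (z(S) = S*S + 16*3*(10 - 1*3) = S² + 16*3*(10 - 3) = S² + 16*3*7 = S² + 336 = 336 + S²)
z(d(3))/(14*24 + 48) = (336 + (3²)²)/(14*24 + 48) = (336 + 9²)/(336 + 48) = (336 + 81)/384 = 417*(1/384) = 139/128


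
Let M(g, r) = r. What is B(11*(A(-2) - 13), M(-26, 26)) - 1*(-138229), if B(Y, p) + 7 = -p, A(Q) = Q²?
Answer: 138196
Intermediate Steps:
B(Y, p) = -7 - p
B(11*(A(-2) - 13), M(-26, 26)) - 1*(-138229) = (-7 - 1*26) - 1*(-138229) = (-7 - 26) + 138229 = -33 + 138229 = 138196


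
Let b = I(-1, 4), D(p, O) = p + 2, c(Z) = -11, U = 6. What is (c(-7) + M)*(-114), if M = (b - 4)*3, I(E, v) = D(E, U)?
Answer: 2280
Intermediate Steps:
D(p, O) = 2 + p
I(E, v) = 2 + E
b = 1 (b = 2 - 1 = 1)
M = -9 (M = (1 - 4)*3 = -3*3 = -9)
(c(-7) + M)*(-114) = (-11 - 9)*(-114) = -20*(-114) = 2280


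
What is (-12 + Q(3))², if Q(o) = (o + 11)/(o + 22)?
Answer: 81796/625 ≈ 130.87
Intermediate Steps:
Q(o) = (11 + o)/(22 + o)
(-12 + Q(3))² = (-12 + (11 + 3)/(22 + 3))² = (-12 + 14/25)² = (-286/25)² = 81796/625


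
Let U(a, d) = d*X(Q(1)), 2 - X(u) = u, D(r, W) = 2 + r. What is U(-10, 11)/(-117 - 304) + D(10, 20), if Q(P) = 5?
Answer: 5085/421 ≈ 12.078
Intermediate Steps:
X(u) = 2 - u
U(a, d) = -3*d (U(a, d) = d*(2 - 1*5) = d*(2 - 5) = d*(-3) = -3*d)
U(-10, 11)/(-117 - 304) + D(10, 20) = (-3*11)/(-117 - 304) + (2 + 10) = -33/(-421) + 12 = -33*(-1/421) + 12 = 33/421 + 12 = 5085/421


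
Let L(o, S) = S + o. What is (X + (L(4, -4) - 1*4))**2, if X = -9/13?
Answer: 3721/169 ≈ 22.018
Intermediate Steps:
X = -9/13 (X = -9*1/13 = -9/13 ≈ -0.69231)
(X + (L(4, -4) - 1*4))**2 = (-9/13 + ((-4 + 4) - 1*4))**2 = (-9/13 + (0 - 4))**2 = (-9/13 - 4)**2 = (-61/13)**2 = 3721/169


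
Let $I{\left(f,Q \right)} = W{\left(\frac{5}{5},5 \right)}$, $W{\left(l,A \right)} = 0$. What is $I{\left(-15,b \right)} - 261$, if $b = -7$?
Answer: $-261$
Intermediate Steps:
$I{\left(f,Q \right)} = 0$
$I{\left(-15,b \right)} - 261 = 0 - 261 = -261$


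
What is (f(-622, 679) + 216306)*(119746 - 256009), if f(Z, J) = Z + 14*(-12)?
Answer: -29366856708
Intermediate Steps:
f(Z, J) = -168 + Z (f(Z, J) = Z - 168 = -168 + Z)
(f(-622, 679) + 216306)*(119746 - 256009) = ((-168 - 622) + 216306)*(119746 - 256009) = (-790 + 216306)*(-136263) = 215516*(-136263) = -29366856708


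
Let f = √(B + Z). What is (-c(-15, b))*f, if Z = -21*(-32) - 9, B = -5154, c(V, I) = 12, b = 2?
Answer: -36*I*√499 ≈ -804.18*I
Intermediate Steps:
Z = 663 (Z = 672 - 9 = 663)
f = 3*I*√499 (f = √(-5154 + 663) = √(-4491) = 3*I*√499 ≈ 67.015*I)
(-c(-15, b))*f = (-1*12)*(3*I*√499) = -36*I*√499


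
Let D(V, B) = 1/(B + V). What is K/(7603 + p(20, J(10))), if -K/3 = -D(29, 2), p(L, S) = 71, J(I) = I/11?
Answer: 1/79298 ≈ 1.2611e-5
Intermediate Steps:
J(I) = I/11 (J(I) = I*(1/11) = I/11)
K = 3/31 (K = -(-3)/(2 + 29) = -(-3)/31 = -3*(-1/31) = 3/31 ≈ 0.096774)
K/(7603 + p(20, J(10))) = (3/31)/(7603 + 71) = (3/31)/7674 = (1/7674)*(3/31) = 1/79298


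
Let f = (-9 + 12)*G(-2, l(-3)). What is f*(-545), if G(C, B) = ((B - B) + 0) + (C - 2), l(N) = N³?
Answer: 6540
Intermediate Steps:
G(C, B) = -2 + C (G(C, B) = (0 + 0) + (-2 + C) = 0 + (-2 + C) = -2 + C)
f = -12 (f = (-9 + 12)*(-2 - 2) = 3*(-4) = -12)
f*(-545) = -12*(-545) = 6540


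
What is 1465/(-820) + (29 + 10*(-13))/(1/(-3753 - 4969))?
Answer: 144470915/164 ≈ 8.8092e+5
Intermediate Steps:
1465/(-820) + (29 + 10*(-13))/(1/(-3753 - 4969)) = 1465*(-1/820) + (29 - 130)/(1/(-8722)) = -293/164 - 101/(-1/8722) = -293/164 - 101*(-8722) = -293/164 + 880922 = 144470915/164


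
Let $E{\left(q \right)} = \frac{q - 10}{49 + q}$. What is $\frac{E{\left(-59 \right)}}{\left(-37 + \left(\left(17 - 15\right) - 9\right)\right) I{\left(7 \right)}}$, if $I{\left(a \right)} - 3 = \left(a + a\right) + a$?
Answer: $- \frac{23}{3520} \approx -0.0065341$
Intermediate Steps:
$I{\left(a \right)} = 3 + 3 a$ ($I{\left(a \right)} = 3 + \left(\left(a + a\right) + a\right) = 3 + \left(2 a + a\right) = 3 + 3 a$)
$E{\left(q \right)} = \frac{-10 + q}{49 + q}$
$\frac{E{\left(-59 \right)}}{\left(-37 + \left(\left(17 - 15\right) - 9\right)\right) I{\left(7 \right)}} = \frac{\frac{1}{49 - 59} \left(-10 - 59\right)}{\left(-37 + \left(\left(17 - 15\right) - 9\right)\right) \left(3 + 3 \cdot 7\right)} = \frac{\frac{1}{-10} \left(-69\right)}{\left(-37 + \left(2 - 9\right)\right) \left(3 + 21\right)} = \frac{\left(- \frac{1}{10}\right) \left(-69\right)}{\left(-37 - 7\right) 24} = \frac{69}{10 \left(\left(-44\right) 24\right)} = \frac{69}{10 \left(-1056\right)} = \frac{69}{10} \left(- \frac{1}{1056}\right) = - \frac{23}{3520}$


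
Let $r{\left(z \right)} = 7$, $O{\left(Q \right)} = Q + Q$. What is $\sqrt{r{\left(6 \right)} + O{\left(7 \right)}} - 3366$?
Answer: $-3366 + \sqrt{21} \approx -3361.4$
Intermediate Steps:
$O{\left(Q \right)} = 2 Q$
$\sqrt{r{\left(6 \right)} + O{\left(7 \right)}} - 3366 = \sqrt{7 + 2 \cdot 7} - 3366 = \sqrt{7 + 14} - 3366 = \sqrt{21} - 3366 = -3366 + \sqrt{21}$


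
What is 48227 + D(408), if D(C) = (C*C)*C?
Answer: 67965539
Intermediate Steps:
D(C) = C³ (D(C) = C²*C = C³)
48227 + D(408) = 48227 + 408³ = 48227 + 67917312 = 67965539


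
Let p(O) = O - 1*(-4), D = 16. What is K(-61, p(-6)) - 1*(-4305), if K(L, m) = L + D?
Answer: 4260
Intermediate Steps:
p(O) = 4 + O (p(O) = O + 4 = 4 + O)
K(L, m) = 16 + L (K(L, m) = L + 16 = 16 + L)
K(-61, p(-6)) - 1*(-4305) = (16 - 61) - 1*(-4305) = -45 + 4305 = 4260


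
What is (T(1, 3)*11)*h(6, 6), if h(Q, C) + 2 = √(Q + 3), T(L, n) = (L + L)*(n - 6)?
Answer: -66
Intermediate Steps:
T(L, n) = 2*L*(-6 + n) (T(L, n) = (2*L)*(-6 + n) = 2*L*(-6 + n))
h(Q, C) = -2 + √(3 + Q) (h(Q, C) = -2 + √(Q + 3) = -2 + √(3 + Q))
(T(1, 3)*11)*h(6, 6) = ((2*1*(-6 + 3))*11)*(-2 + √(3 + 6)) = ((2*1*(-3))*11)*(-2 + √9) = (-6*11)*(-2 + 3) = -66*1 = -66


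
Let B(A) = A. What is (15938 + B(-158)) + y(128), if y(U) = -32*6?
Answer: 15588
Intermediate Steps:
y(U) = -192
(15938 + B(-158)) + y(128) = (15938 - 158) - 192 = 15780 - 192 = 15588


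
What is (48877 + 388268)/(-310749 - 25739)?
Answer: -437145/336488 ≈ -1.2991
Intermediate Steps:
(48877 + 388268)/(-310749 - 25739) = 437145/(-336488) = 437145*(-1/336488) = -437145/336488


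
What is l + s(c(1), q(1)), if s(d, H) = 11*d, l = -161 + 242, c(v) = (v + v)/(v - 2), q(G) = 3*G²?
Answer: 59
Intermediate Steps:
c(v) = 2*v/(-2 + v) (c(v) = (2*v)/(-2 + v) = 2*v/(-2 + v))
l = 81
l + s(c(1), q(1)) = 81 + 11*(2*1/(-2 + 1)) = 81 + 11*(2*1/(-1)) = 81 + 11*(2*1*(-1)) = 81 + 11*(-2) = 81 - 22 = 59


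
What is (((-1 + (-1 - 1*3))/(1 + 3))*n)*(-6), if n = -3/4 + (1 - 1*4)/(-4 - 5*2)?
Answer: -225/56 ≈ -4.0179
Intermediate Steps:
n = -15/28 (n = -3*¼ + (1 - 4)/(-4 - 10) = -¾ - 3/(-14) = -¾ - 3*(-1/14) = -¾ + 3/14 = -15/28 ≈ -0.53571)
(((-1 + (-1 - 1*3))/(1 + 3))*n)*(-6) = (((-1 + (-1 - 1*3))/(1 + 3))*(-15/28))*(-6) = (((-1 + (-1 - 3))/4)*(-15/28))*(-6) = (((-1 - 4)*(¼))*(-15/28))*(-6) = (-5*¼*(-15/28))*(-6) = -5/4*(-15/28)*(-6) = (75/112)*(-6) = -225/56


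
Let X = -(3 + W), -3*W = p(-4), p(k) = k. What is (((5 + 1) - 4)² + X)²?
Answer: ⅑ ≈ 0.11111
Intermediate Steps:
W = 4/3 (W = -⅓*(-4) = 4/3 ≈ 1.3333)
X = -13/3 (X = -(3 + 4/3) = -1*13/3 = -13/3 ≈ -4.3333)
(((5 + 1) - 4)² + X)² = (((5 + 1) - 4)² - 13/3)² = ((6 - 4)² - 13/3)² = (2² - 13/3)² = (4 - 13/3)² = (-⅓)² = ⅑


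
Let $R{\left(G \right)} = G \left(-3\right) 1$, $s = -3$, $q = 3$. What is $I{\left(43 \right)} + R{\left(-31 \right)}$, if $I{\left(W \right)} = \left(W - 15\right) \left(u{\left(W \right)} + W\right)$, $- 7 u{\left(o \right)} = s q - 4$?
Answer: $1349$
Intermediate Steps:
$u{\left(o \right)} = \frac{13}{7}$ ($u{\left(o \right)} = - \frac{\left(-3\right) 3 - 4}{7} = - \frac{-9 - 4}{7} = \left(- \frac{1}{7}\right) \left(-13\right) = \frac{13}{7}$)
$R{\left(G \right)} = - 3 G$ ($R{\left(G \right)} = - 3 G 1 = - 3 G$)
$I{\left(W \right)} = \left(-15 + W\right) \left(\frac{13}{7} + W\right)$ ($I{\left(W \right)} = \left(W - 15\right) \left(\frac{13}{7} + W\right) = \left(-15 + W\right) \left(\frac{13}{7} + W\right)$)
$I{\left(43 \right)} + R{\left(-31 \right)} = \left(- \frac{195}{7} + 43^{2} - \frac{3956}{7}\right) - -93 = \left(- \frac{195}{7} + 1849 - \frac{3956}{7}\right) + 93 = 1256 + 93 = 1349$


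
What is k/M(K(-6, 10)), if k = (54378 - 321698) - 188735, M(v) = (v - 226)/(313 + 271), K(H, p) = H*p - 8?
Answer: 133168060/147 ≈ 9.0591e+5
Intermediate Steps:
K(H, p) = -8 + H*p
M(v) = -113/292 + v/584 (M(v) = (-226 + v)/584 = (-226 + v)*(1/584) = -113/292 + v/584)
k = -456055 (k = -267320 - 188735 = -456055)
k/M(K(-6, 10)) = -456055/(-113/292 + (-8 - 6*10)/584) = -456055/(-113/292 + (-8 - 60)/584) = -456055/(-113/292 + (1/584)*(-68)) = -456055/(-113/292 - 17/146) = -456055/(-147/292) = -456055*(-292/147) = 133168060/147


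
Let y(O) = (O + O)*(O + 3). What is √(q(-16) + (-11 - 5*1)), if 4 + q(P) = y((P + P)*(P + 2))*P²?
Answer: 6*√2873571 ≈ 10171.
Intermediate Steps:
y(O) = 2*O*(3 + O) (y(O) = (2*O)*(3 + O) = 2*O*(3 + O))
q(P) = -4 + 4*P³*(2 + P)*(3 + 2*P*(2 + P)) (q(P) = -4 + (2*((P + P)*(P + 2))*(3 + (P + P)*(P + 2)))*P² = -4 + (2*((2*P)*(2 + P))*(3 + (2*P)*(2 + P)))*P² = -4 + (2*(2*P*(2 + P))*(3 + 2*P*(2 + P)))*P² = -4 + (4*P*(2 + P)*(3 + 2*P*(2 + P)))*P² = -4 + 4*P³*(2 + P)*(3 + 2*P*(2 + P)))
√(q(-16) + (-11 - 5*1)) = √((-4 + 4*(-16)³*(2 - 16)*(3 + 2*(-16)*(2 - 16))) + (-11 - 5*1)) = √((-4 + 4*(-4096)*(-14)*(3 + 2*(-16)*(-14))) + (-11 - 5)) = √((-4 + 4*(-4096)*(-14)*(3 + 448)) - 16) = √((-4 + 4*(-4096)*(-14)*451) - 16) = √((-4 + 103448576) - 16) = √(103448572 - 16) = √103448556 = 6*√2873571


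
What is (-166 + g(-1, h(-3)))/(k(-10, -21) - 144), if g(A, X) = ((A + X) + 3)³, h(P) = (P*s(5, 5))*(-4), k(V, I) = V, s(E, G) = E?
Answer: -119081/77 ≈ -1546.5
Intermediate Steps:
h(P) = -20*P (h(P) = (P*5)*(-4) = (5*P)*(-4) = -20*P)
g(A, X) = (3 + A + X)³
(-166 + g(-1, h(-3)))/(k(-10, -21) - 144) = (-166 + (3 - 1 - 20*(-3))³)/(-10 - 144) = (-166 + (3 - 1 + 60)³)/(-154) = (-166 + 62³)*(-1/154) = (-166 + 238328)*(-1/154) = 238162*(-1/154) = -119081/77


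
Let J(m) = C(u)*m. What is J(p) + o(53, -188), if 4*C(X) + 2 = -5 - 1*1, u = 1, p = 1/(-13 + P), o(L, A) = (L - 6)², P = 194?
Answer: 399827/181 ≈ 2209.0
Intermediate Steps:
o(L, A) = (-6 + L)²
p = 1/181 (p = 1/(-13 + 194) = 1/181 ≈ 0.0055249)
C(X) = -2 (C(X) = -½ + (-5 - 1*1)/4 = -½ + (-5 - 1)/4 = -½ + (¼)*(-6) = -½ - 3/2 = -2)
J(m) = -2*m
J(p) + o(53, -188) = -2*1/181 + (-6 + 53)² = -2/181 + 47² = -2/181 + 2209 = 399827/181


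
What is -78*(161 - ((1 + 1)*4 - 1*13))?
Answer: -12948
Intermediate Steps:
-78*(161 - ((1 + 1)*4 - 1*13)) = -78*(161 - (2*4 - 13)) = -78*(161 - (8 - 13)) = -78*(161 - 1*(-5)) = -78*(161 + 5) = -78*166 = -12948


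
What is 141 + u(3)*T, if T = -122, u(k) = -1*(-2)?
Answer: -103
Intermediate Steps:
u(k) = 2
141 + u(3)*T = 141 + 2*(-122) = 141 - 244 = -103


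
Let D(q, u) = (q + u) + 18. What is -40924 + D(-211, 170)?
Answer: -40947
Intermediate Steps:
D(q, u) = 18 + q + u
-40924 + D(-211, 170) = -40924 + (18 - 211 + 170) = -40924 - 23 = -40947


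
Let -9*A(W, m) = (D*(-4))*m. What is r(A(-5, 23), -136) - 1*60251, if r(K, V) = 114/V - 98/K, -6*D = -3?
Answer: -94263863/1564 ≈ -60271.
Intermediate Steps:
D = 1/2 (D = -1/6*(-3) = 1/2 ≈ 0.50000)
A(W, m) = 2*m/9 (A(W, m) = -(1/2)*(-4)*m/9 = -(-2)*m/9 = 2*m/9)
r(K, V) = -98/K + 114/V
r(A(-5, 23), -136) - 1*60251 = (-98/((2/9)*23) + 114/(-136)) - 1*60251 = (-98/46/9 + 114*(-1/136)) - 60251 = (-98*9/46 - 57/68) - 60251 = (-441/23 - 57/68) - 60251 = -31299/1564 - 60251 = -94263863/1564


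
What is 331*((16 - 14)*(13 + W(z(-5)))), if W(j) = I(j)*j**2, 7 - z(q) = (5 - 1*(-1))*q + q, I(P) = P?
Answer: 49054862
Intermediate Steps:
z(q) = 7 - 7*q (z(q) = 7 - ((5 - 1*(-1))*q + q) = 7 - ((5 + 1)*q + q) = 7 - (6*q + q) = 7 - 7*q)
W(j) = j**3 (W(j) = j*j**2 = j**3)
331*((16 - 14)*(13 + W(z(-5)))) = 331*((16 - 14)*(13 + (7 - 7*(-5))**3)) = 331*(2*(13 + (7 + 35)**3)) = 331*(2*(13 + 42**3)) = 331*(2*(13 + 74088)) = 331*(2*74101) = 331*148202 = 49054862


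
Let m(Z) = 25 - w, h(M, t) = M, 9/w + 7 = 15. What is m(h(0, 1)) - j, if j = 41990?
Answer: -335729/8 ≈ -41966.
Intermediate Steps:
w = 9/8 (w = 9/(-7 + 15) = 9/8 ≈ 1.1250)
m(Z) = 191/8 (m(Z) = 25 - 1*9/8 = 25 - 9/8 = 191/8)
m(h(0, 1)) - j = 191/8 - 1*41990 = 191/8 - 41990 = -335729/8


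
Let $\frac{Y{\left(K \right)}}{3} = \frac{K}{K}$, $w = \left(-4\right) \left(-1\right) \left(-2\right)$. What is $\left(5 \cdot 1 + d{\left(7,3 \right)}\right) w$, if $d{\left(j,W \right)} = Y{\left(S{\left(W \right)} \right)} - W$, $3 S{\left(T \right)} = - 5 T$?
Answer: $-40$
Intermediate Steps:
$S{\left(T \right)} = - \frac{5 T}{3}$ ($S{\left(T \right)} = \frac{\left(-5\right) T}{3} = - \frac{5 T}{3}$)
$w = -8$ ($w = 4 \left(-2\right) = -8$)
$Y{\left(K \right)} = 3$ ($Y{\left(K \right)} = 3 \frac{K}{K} = 3 \cdot 1 = 3$)
$d{\left(j,W \right)} = 3 - W$
$\left(5 \cdot 1 + d{\left(7,3 \right)}\right) w = \left(5 \cdot 1 + \left(3 - 3\right)\right) \left(-8\right) = \left(5 + \left(3 - 3\right)\right) \left(-8\right) = \left(5 + 0\right) \left(-8\right) = 5 \left(-8\right) = -40$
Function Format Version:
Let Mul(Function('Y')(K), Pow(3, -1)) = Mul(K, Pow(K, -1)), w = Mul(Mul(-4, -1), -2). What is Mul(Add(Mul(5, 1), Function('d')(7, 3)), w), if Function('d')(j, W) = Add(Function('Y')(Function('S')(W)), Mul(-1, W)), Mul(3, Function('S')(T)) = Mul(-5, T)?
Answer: -40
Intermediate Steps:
Function('S')(T) = Mul(Rational(-5, 3), T) (Function('S')(T) = Mul(Rational(1, 3), Mul(-5, T)) = Mul(Rational(-5, 3), T))
w = -8 (w = Mul(4, -2) = -8)
Function('Y')(K) = 3 (Function('Y')(K) = Mul(3, Mul(K, Pow(K, -1))) = Mul(3, 1) = 3)
Function('d')(j, W) = Add(3, Mul(-1, W))
Mul(Add(Mul(5, 1), Function('d')(7, 3)), w) = Mul(Add(Mul(5, 1), Add(3, Mul(-1, 3))), -8) = Mul(Add(5, Add(3, -3)), -8) = Mul(Add(5, 0), -8) = Mul(5, -8) = -40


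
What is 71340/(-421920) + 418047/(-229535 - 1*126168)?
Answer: -3362637371/2501303496 ≈ -1.3444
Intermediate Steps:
71340/(-421920) + 418047/(-229535 - 1*126168) = 71340*(-1/421920) + 418047/(-229535 - 126168) = -1189/7032 + 418047/(-355703) = -1189/7032 + 418047*(-1/355703) = -1189/7032 - 418047/355703 = -3362637371/2501303496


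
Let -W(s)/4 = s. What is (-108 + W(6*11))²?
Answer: 138384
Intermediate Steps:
W(s) = -4*s
(-108 + W(6*11))² = (-108 - 24*11)² = (-108 - 4*66)² = (-108 - 264)² = (-372)² = 138384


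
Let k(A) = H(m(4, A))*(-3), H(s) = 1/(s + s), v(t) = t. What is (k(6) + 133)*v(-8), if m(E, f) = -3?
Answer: -1068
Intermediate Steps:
H(s) = 1/(2*s)
k(A) = ½ (k(A) = ((½)/(-3))*(-3) = ((½)*(-⅓))*(-3) = -⅙*(-3) = ½)
(k(6) + 133)*v(-8) = (½ + 133)*(-8) = (267/2)*(-8) = -1068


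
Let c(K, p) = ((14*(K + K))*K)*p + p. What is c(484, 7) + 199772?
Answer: 46113955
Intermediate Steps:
c(K, p) = p + 28*p*K² (c(K, p) = ((14*(2*K))*K)*p + p = ((28*K)*K)*p + p = (28*K²)*p + p = 28*p*K² + p = p + 28*p*K²)
c(484, 7) + 199772 = 7*(1 + 28*484²) + 199772 = 7*(1 + 28*234256) + 199772 = 7*(1 + 6559168) + 199772 = 7*6559169 + 199772 = 45914183 + 199772 = 46113955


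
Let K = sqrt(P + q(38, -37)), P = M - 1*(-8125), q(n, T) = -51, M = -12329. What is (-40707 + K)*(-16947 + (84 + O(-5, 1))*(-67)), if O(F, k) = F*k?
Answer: 905323680 - 22240*I*sqrt(4255) ≈ 9.0532e+8 - 1.4507e+6*I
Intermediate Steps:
P = -4204 (P = -12329 - 1*(-8125) = -12329 + 8125 = -4204)
K = I*sqrt(4255) (K = sqrt(-4204 - 51) = sqrt(-4255) = I*sqrt(4255) ≈ 65.23*I)
(-40707 + K)*(-16947 + (84 + O(-5, 1))*(-67)) = (-40707 + I*sqrt(4255))*(-16947 + (84 - 5*1)*(-67)) = (-40707 + I*sqrt(4255))*(-16947 + (84 - 5)*(-67)) = (-40707 + I*sqrt(4255))*(-16947 + 79*(-67)) = (-40707 + I*sqrt(4255))*(-16947 - 5293) = (-40707 + I*sqrt(4255))*(-22240) = 905323680 - 22240*I*sqrt(4255)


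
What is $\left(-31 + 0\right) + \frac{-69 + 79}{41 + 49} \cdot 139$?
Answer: $- \frac{140}{9} \approx -15.556$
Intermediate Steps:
$\left(-31 + 0\right) + \frac{-69 + 79}{41 + 49} \cdot 139 = -31 + \frac{10}{90} \cdot 139 = -31 + 10 \cdot \frac{1}{90} \cdot 139 = -31 + \frac{1}{9} \cdot 139 = -31 + \frac{139}{9} = - \frac{140}{9}$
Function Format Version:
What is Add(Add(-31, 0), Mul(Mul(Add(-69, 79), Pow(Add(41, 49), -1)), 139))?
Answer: Rational(-140, 9) ≈ -15.556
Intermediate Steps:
Add(Add(-31, 0), Mul(Mul(Add(-69, 79), Pow(Add(41, 49), -1)), 139)) = Add(-31, Mul(Mul(10, Pow(90, -1)), 139)) = Add(-31, Mul(Mul(10, Rational(1, 90)), 139)) = Add(-31, Mul(Rational(1, 9), 139)) = Add(-31, Rational(139, 9)) = Rational(-140, 9)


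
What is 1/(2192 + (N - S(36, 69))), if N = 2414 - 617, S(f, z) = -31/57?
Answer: 57/227404 ≈ 0.00025066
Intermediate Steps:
S(f, z) = -31/57 (S(f, z) = -31*1/57 = -31/57)
N = 1797
1/(2192 + (N - S(36, 69))) = 1/(2192 + (1797 - 1*(-31/57))) = 1/(2192 + (1797 + 31/57)) = 1/(2192 + 102460/57) = 1/(227404/57) = 57/227404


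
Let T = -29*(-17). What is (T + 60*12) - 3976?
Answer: -2763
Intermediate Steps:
T = 493
(T + 60*12) - 3976 = (493 + 60*12) - 3976 = (493 + 720) - 3976 = 1213 - 3976 = -2763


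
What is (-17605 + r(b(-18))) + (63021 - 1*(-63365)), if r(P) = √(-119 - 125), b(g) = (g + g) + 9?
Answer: 108781 + 2*I*√61 ≈ 1.0878e+5 + 15.62*I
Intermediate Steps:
b(g) = 9 + 2*g (b(g) = 2*g + 9 = 9 + 2*g)
r(P) = 2*I*√61 (r(P) = √(-244) = 2*I*√61)
(-17605 + r(b(-18))) + (63021 - 1*(-63365)) = (-17605 + 2*I*√61) + (63021 - 1*(-63365)) = (-17605 + 2*I*√61) + (63021 + 63365) = (-17605 + 2*I*√61) + 126386 = 108781 + 2*I*√61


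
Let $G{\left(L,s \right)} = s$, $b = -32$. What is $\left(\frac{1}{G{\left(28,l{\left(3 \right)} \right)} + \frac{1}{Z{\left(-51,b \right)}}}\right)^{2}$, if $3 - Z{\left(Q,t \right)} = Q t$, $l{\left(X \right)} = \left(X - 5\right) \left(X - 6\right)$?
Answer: $\frac{2653641}{95511529} \approx 0.027783$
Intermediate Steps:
$l{\left(X \right)} = \left(-6 + X\right) \left(-5 + X\right)$ ($l{\left(X \right)} = \left(-5 + X\right) \left(-6 + X\right) = \left(-6 + X\right) \left(-5 + X\right)$)
$Z{\left(Q,t \right)} = 3 - Q t$
$\left(\frac{1}{G{\left(28,l{\left(3 \right)} \right)} + \frac{1}{Z{\left(-51,b \right)}}}\right)^{2} = \left(\frac{1}{\left(30 + 3^{2} - 33\right) + \frac{1}{3 - \left(-51\right) \left(-32\right)}}\right)^{2} = \left(\frac{1}{\left(30 + 9 - 33\right) + \frac{1}{3 - 1632}}\right)^{2} = \left(\frac{1}{6 + \frac{1}{-1629}}\right)^{2} = \left(\frac{1}{6 - \frac{1}{1629}}\right)^{2} = \left(\frac{1}{\frac{9773}{1629}}\right)^{2} = \left(\frac{1629}{9773}\right)^{2} = \frac{2653641}{95511529}$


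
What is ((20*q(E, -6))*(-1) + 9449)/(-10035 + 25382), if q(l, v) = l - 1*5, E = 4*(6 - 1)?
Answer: 9149/15347 ≈ 0.59614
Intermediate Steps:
E = 20 (E = 4*5 = 20)
q(l, v) = -5 + l (q(l, v) = l - 5 = -5 + l)
((20*q(E, -6))*(-1) + 9449)/(-10035 + 25382) = ((20*(-5 + 20))*(-1) + 9449)/(-10035 + 25382) = ((20*15)*(-1) + 9449)/15347 = (300*(-1) + 9449)*(1/15347) = (-300 + 9449)*(1/15347) = 9149*(1/15347) = 9149/15347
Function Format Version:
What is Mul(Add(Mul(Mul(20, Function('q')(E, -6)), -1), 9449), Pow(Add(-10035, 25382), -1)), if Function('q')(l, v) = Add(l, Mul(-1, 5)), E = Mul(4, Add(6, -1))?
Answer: Rational(9149, 15347) ≈ 0.59614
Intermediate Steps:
E = 20 (E = Mul(4, 5) = 20)
Function('q')(l, v) = Add(-5, l) (Function('q')(l, v) = Add(l, -5) = Add(-5, l))
Mul(Add(Mul(Mul(20, Function('q')(E, -6)), -1), 9449), Pow(Add(-10035, 25382), -1)) = Mul(Add(Mul(Mul(20, Add(-5, 20)), -1), 9449), Pow(Add(-10035, 25382), -1)) = Mul(Add(Mul(Mul(20, 15), -1), 9449), Pow(15347, -1)) = Mul(Add(Mul(300, -1), 9449), Rational(1, 15347)) = Mul(Add(-300, 9449), Rational(1, 15347)) = Mul(9149, Rational(1, 15347)) = Rational(9149, 15347)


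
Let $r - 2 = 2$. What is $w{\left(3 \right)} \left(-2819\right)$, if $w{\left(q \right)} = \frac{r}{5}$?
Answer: $- \frac{11276}{5} \approx -2255.2$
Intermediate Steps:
$r = 4$ ($r = 2 + 2 = 4$)
$w{\left(q \right)} = \frac{4}{5}$
$w{\left(3 \right)} \left(-2819\right) = \frac{4}{5} \left(-2819\right) = - \frac{11276}{5}$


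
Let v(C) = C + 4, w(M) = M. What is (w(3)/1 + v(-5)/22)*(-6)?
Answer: -195/11 ≈ -17.727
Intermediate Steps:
v(C) = 4 + C
(w(3)/1 + v(-5)/22)*(-6) = (3/1 + (4 - 5)/22)*(-6) = (3*1 - 1*1/22)*(-6) = (3 - 1/22)*(-6) = (65/22)*(-6) = -195/11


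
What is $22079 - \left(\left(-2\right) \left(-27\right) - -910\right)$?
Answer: $21115$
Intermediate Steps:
$22079 - \left(\left(-2\right) \left(-27\right) - -910\right) = 22079 - \left(54 + 910\right) = 22079 - 964 = 21115$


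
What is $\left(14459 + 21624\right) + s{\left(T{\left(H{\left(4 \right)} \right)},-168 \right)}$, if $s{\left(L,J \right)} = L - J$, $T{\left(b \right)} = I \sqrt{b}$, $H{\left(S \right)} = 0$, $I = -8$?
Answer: $36251$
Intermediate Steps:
$T{\left(b \right)} = - 8 \sqrt{b}$
$\left(14459 + 21624\right) + s{\left(T{\left(H{\left(4 \right)} \right)},-168 \right)} = \left(14459 + 21624\right) - \left(-168 + 8 \sqrt{0}\right) = 36083 + \left(\left(-8\right) 0 + 168\right) = 36083 + \left(0 + 168\right) = 36083 + 168 = 36251$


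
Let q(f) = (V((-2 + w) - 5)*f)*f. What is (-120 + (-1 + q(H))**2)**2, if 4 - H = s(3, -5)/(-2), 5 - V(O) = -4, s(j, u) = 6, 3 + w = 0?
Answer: 37434510400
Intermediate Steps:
w = -3 (w = -3 + 0 = -3)
V(O) = 9 (V(O) = 5 - 1*(-4) = 5 + 4 = 9)
H = 7 (H = 4 - 6/(-2) = 4 - 6*(-1)/2 = 4 - 1*(-3) = 4 + 3 = 7)
q(f) = 9*f**2 (q(f) = (9*f)*f = 9*f**2)
(-120 + (-1 + q(H))**2)**2 = (-120 + (-1 + 9*7**2)**2)**2 = (-120 + (-1 + 9*49)**2)**2 = (-120 + (-1 + 441)**2)**2 = (-120 + 440**2)**2 = (-120 + 193600)**2 = 193480**2 = 37434510400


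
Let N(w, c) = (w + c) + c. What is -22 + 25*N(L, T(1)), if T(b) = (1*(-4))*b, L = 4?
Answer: -122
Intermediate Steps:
T(b) = -4*b
N(w, c) = w + 2*c (N(w, c) = (c + w) + c = w + 2*c)
-22 + 25*N(L, T(1)) = -22 + 25*(4 + 2*(-4*1)) = -22 + 25*(4 + 2*(-4)) = -22 + 25*(4 - 8) = -22 + 25*(-4) = -22 - 100 = -122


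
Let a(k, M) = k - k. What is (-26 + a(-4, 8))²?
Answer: 676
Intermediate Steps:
a(k, M) = 0
(-26 + a(-4, 8))² = (-26 + 0)² = (-26)² = 676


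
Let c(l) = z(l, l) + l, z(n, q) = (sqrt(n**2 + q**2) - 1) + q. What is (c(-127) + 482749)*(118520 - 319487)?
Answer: -96965371698 - 25522809*sqrt(2) ≈ -9.7001e+10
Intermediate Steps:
z(n, q) = -1 + q + sqrt(n**2 + q**2) (z(n, q) = (-1 + sqrt(n**2 + q**2)) + q = -1 + q + sqrt(n**2 + q**2))
c(l) = -1 + 2*l + sqrt(2)*sqrt(l**2) (c(l) = (-1 + l + sqrt(l**2 + l**2)) + l = (-1 + l + sqrt(2*l**2)) + l = (-1 + l + sqrt(2)*sqrt(l**2)) + l = -1 + 2*l + sqrt(2)*sqrt(l**2))
(c(-127) + 482749)*(118520 - 319487) = ((-1 + 2*(-127) + sqrt(2)*sqrt((-127)**2)) + 482749)*(118520 - 319487) = ((-1 - 254 + sqrt(2)*sqrt(16129)) + 482749)*(-200967) = ((-1 - 254 + sqrt(2)*127) + 482749)*(-200967) = ((-1 - 254 + 127*sqrt(2)) + 482749)*(-200967) = ((-255 + 127*sqrt(2)) + 482749)*(-200967) = (482494 + 127*sqrt(2))*(-200967) = -96965371698 - 25522809*sqrt(2)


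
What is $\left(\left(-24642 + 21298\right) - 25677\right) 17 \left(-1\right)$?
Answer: $493357$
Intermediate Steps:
$\left(\left(-24642 + 21298\right) - 25677\right) 17 \left(-1\right) = \left(-3344 - 25677\right) \left(-17\right) = \left(-29021\right) \left(-17\right) = 493357$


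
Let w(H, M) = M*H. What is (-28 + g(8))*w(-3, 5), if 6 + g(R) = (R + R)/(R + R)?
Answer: 495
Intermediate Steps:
w(H, M) = H*M
g(R) = -5 (g(R) = -6 + (R + R)/(R + R) = -6 + (2*R)/((2*R)) = -6 + (2*R)*(1/(2*R)) = -6 + 1 = -5)
(-28 + g(8))*w(-3, 5) = (-28 - 5)*(-3*5) = -33*(-15) = 495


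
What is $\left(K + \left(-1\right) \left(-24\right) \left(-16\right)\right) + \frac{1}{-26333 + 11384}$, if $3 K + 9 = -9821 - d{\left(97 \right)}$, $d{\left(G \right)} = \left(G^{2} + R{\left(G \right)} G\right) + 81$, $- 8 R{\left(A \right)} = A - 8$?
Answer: $- \frac{773077577}{119592} \approx -6464.3$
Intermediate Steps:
$R{\left(A \right)} = 1 - \frac{A}{8}$ ($R{\left(A \right)} = - \frac{A - 8}{8} = - \frac{-8 + A}{8} = 1 - \frac{A}{8}$)
$d{\left(G \right)} = 81 + G^{2} + G \left(1 - \frac{G}{8}\right)$ ($d{\left(G \right)} = \left(G^{2} + \left(1 - \frac{G}{8}\right) G\right) + 81 = \left(G^{2} + G \left(1 - \frac{G}{8}\right)\right) + 81 = 81 + G^{2} + G \left(1 - \frac{G}{8}\right)$)
$K = - \frac{145927}{24}$ ($K = -3 + \frac{-9821 - \left(81 + 97 + \frac{7 \cdot 97^{2}}{8}\right)}{3} = -3 + \frac{-9821 - \left(81 + 97 + \frac{7}{8} \cdot 9409\right)}{3} = -3 + \frac{-9821 - \left(81 + 97 + \frac{65863}{8}\right)}{3} = -3 + \frac{-9821 - \frac{67287}{8}}{3} = -3 + \frac{1}{3} \left(- \frac{145855}{8}\right) = -3 - \frac{145855}{24} = - \frac{145927}{24} \approx -6080.3$)
$\left(K + \left(-1\right) \left(-24\right) \left(-16\right)\right) + \frac{1}{-26333 + 11384} = \left(- \frac{145927}{24} + \left(-1\right) \left(-24\right) \left(-16\right)\right) + \frac{1}{-26333 + 11384} = \left(- \frac{145927}{24} + 24 \left(-16\right)\right) + \frac{1}{-14949} = \left(- \frac{145927}{24} - 384\right) - \frac{1}{14949} = - \frac{155143}{24} - \frac{1}{14949} = - \frac{773077577}{119592}$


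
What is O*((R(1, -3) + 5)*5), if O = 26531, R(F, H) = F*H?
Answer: 265310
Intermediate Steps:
O*((R(1, -3) + 5)*5) = 26531*((1*(-3) + 5)*5) = 26531*((-3 + 5)*5) = 26531*(2*5) = 26531*10 = 265310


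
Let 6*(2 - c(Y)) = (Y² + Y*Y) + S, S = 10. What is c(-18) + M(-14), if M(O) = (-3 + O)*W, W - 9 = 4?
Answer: -986/3 ≈ -328.67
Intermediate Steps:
W = 13 (W = 9 + 4 = 13)
c(Y) = ⅓ - Y²/3 (c(Y) = 2 - ((Y² + Y*Y) + 10)/6 = 2 - ((Y² + Y²) + 10)/6 = 2 - (2*Y² + 10)/6 = 2 - (10 + 2*Y²)/6 = 2 + (-5/3 - Y²/3) = ⅓ - Y²/3)
M(O) = -39 + 13*O (M(O) = (-3 + O)*13 = -39 + 13*O)
c(-18) + M(-14) = (⅓ - ⅓*(-18)²) + (-39 + 13*(-14)) = (⅓ - ⅓*324) + (-39 - 182) = (⅓ - 108) - 221 = -323/3 - 221 = -986/3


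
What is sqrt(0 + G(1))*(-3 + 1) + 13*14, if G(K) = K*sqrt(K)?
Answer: 180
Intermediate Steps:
G(K) = K**(3/2)
sqrt(0 + G(1))*(-3 + 1) + 13*14 = sqrt(0 + 1**(3/2))*(-3 + 1) + 13*14 = sqrt(0 + 1)*(-2) + 182 = sqrt(1)*(-2) + 182 = 1*(-2) + 182 = -2 + 182 = 180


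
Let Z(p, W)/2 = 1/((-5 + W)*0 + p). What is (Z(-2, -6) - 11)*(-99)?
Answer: 1188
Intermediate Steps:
Z(p, W) = 2/p (Z(p, W) = 2/((-5 + W)*0 + p) = 2/(0 + p) = 2/p)
(Z(-2, -6) - 11)*(-99) = (2/(-2) - 11)*(-99) = (2*(-1/2) - 11)*(-99) = (-1 - 11)*(-99) = -12*(-99) = 1188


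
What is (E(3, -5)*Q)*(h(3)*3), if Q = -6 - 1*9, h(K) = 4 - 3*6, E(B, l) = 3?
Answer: 1890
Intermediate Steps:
h(K) = -14 (h(K) = 4 - 18 = -14)
Q = -15 (Q = -6 - 9 = -15)
(E(3, -5)*Q)*(h(3)*3) = (3*(-15))*(-14*3) = -45*(-42) = 1890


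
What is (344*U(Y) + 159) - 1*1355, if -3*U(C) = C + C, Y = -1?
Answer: -2900/3 ≈ -966.67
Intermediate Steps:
U(C) = -2*C/3 (U(C) = -(C + C)/3 = -2*C/3)
(344*U(Y) + 159) - 1*1355 = (344*(-2/3*(-1)) + 159) - 1*1355 = (344*(2/3) + 159) - 1355 = (688/3 + 159) - 1355 = 1165/3 - 1355 = -2900/3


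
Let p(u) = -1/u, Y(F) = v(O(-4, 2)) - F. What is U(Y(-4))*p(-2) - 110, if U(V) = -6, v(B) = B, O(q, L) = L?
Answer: -113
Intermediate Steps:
Y(F) = 2 - F
U(Y(-4))*p(-2) - 110 = -(-6)/(-2) - 110 = -(-6)*(-1)/2 - 110 = -6*½ - 110 = -3 - 110 = -113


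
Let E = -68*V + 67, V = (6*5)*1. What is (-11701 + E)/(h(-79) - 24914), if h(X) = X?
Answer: 4558/8331 ≈ 0.54711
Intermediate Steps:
V = 30 (V = 30*1 = 30)
E = -1973 (E = -68*30 + 67 = -2040 + 67 = -1973)
(-11701 + E)/(h(-79) - 24914) = (-11701 - 1973)/(-79 - 24914) = -13674/(-24993) = -13674*(-1/24993) = 4558/8331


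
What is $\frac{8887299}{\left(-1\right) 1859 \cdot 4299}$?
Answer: $- \frac{2962433}{2663947} \approx -1.112$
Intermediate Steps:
$\frac{8887299}{\left(-1\right) 1859 \cdot 4299} = \frac{8887299}{\left(-1\right) 7991841} = \frac{8887299}{-7991841} = 8887299 \left(- \frac{1}{7991841}\right) = - \frac{2962433}{2663947}$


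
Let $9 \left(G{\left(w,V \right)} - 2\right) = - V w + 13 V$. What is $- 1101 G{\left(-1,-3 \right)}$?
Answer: $2936$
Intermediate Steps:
$G{\left(w,V \right)} = 2 + \frac{13 V}{9} - \frac{V w}{9}$ ($G{\left(w,V \right)} = 2 + \frac{- V w + 13 V}{9} = 2 + \frac{13 V - V w}{9} = 2 - \left(- \frac{13 V}{9} + \frac{V w}{9}\right) = 2 + \frac{13 V}{9} - \frac{V w}{9}$)
$- 1101 G{\left(-1,-3 \right)} = - 1101 \left(2 + \frac{13}{9} \left(-3\right) - \left(- \frac{1}{3}\right) \left(-1\right)\right) = - 1101 \left(2 - \frac{13}{3} - \frac{1}{3}\right) = \left(-1101\right) \left(- \frac{8}{3}\right) = 2936$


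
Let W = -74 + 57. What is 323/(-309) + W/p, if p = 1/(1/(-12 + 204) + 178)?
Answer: -59864599/19776 ≈ -3027.1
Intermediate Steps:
p = 192/34177 (p = 1/(1/192 + 178) = 1/(34177/192) = 192/34177 ≈ 0.0056178)
W = -17
323/(-309) + W/p = 323/(-309) - 17/192/34177 = 323*(-1/309) - 17*34177/192 = -323/309 - 581009/192 = -59864599/19776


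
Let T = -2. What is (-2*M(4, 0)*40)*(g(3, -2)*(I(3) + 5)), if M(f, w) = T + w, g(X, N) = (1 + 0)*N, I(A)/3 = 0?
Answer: -1600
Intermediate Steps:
I(A) = 0 (I(A) = 3*0 = 0)
g(X, N) = N (g(X, N) = 1*N = N)
M(f, w) = -2 + w
(-2*M(4, 0)*40)*(g(3, -2)*(I(3) + 5)) = (-2*(-2 + 0)*40)*(-2*(0 + 5)) = (-2*(-2)*40)*(-2*5) = (4*40)*(-10) = 160*(-10) = -1600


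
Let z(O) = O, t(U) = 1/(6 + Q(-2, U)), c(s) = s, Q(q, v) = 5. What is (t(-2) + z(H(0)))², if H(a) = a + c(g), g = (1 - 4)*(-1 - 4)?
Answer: 27556/121 ≈ 227.74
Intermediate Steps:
g = 15 (g = -3*(-5) = 15)
t(U) = 1/11 (t(U) = 1/(6 + 5) = 1/11)
H(a) = 15 + a (H(a) = a + 15 = 15 + a)
(t(-2) + z(H(0)))² = (1/11 + (15 + 0))² = (1/11 + 15)² = (166/11)² = 27556/121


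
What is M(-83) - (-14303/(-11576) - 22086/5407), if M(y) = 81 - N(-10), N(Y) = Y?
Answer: 5874151527/62591432 ≈ 93.849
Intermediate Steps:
M(y) = 91 (M(y) = 81 - 1*(-10) = 81 + 10 = 91)
M(-83) - (-14303/(-11576) - 22086/5407) = 91 - (-14303/(-11576) - 22086/5407) = 91 - (-14303*(-1/11576) - 22086*1/5407) = 91 - (14303/11576 - 22086/5407) = 91 - 1*(-178331215/62591432) = 91 + 178331215/62591432 = 5874151527/62591432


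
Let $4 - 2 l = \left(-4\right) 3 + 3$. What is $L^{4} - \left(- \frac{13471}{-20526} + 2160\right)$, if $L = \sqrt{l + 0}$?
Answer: $- \frac{86964815}{41052} \approx -2118.4$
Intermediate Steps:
$l = \frac{13}{2}$ ($l = 2 - \frac{\left(-4\right) 3 + 3}{2} = 2 - \frac{-12 + 3}{2} = 2 - - \frac{9}{2} = 2 + \frac{9}{2} = \frac{13}{2} \approx 6.5$)
$L = \frac{\sqrt{26}}{2}$ ($L = \sqrt{\frac{13}{2} + 0} = \sqrt{\frac{13}{2}} = \frac{\sqrt{26}}{2} \approx 2.5495$)
$L^{4} - \left(- \frac{13471}{-20526} + 2160\right) = \left(\frac{\sqrt{26}}{2}\right)^{4} - \left(- \frac{13471}{-20526} + 2160\right) = \frac{169}{4} - \left(\left(-13471\right) \left(- \frac{1}{20526}\right) + 2160\right) = \frac{169}{4} - \left(\frac{13471}{20526} + 2160\right) = \frac{169}{4} - \frac{44349631}{20526} = - \frac{86964815}{41052}$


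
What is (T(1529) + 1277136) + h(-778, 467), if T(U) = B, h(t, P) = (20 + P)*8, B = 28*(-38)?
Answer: 1279968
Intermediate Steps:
B = -1064
h(t, P) = 160 + 8*P
T(U) = -1064
(T(1529) + 1277136) + h(-778, 467) = (-1064 + 1277136) + (160 + 8*467) = 1276072 + (160 + 3736) = 1276072 + 3896 = 1279968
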